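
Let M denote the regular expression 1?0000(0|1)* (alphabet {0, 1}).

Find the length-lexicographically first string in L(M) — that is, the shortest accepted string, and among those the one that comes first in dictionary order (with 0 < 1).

By inspection of the expression, no string of length less than 4 matches, and 0000 is the lexicographically first match of length 4.

0000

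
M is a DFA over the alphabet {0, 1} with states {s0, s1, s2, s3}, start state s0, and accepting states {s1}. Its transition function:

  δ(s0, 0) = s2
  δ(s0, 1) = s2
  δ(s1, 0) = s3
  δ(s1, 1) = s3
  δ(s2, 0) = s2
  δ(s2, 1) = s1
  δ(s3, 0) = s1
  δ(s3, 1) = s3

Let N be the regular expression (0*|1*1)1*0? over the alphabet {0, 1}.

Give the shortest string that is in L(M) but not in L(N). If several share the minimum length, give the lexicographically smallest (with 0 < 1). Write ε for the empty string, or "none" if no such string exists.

The string 101 is accepted by M but not by N.
No shorter string lies in the difference, and 101 is the lexicographically first length-3 string in L(M) \ L(N).

101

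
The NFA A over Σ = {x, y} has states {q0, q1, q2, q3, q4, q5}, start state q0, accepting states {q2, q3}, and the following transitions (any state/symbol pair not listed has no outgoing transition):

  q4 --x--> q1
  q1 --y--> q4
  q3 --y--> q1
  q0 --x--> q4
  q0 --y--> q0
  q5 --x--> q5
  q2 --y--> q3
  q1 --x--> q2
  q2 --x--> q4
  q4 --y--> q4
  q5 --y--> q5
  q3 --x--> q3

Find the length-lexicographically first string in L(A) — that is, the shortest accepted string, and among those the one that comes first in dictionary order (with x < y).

A breadth-first search from q0 reaches an accepting state first via the path q0 → q4 → q1 → q2 on input xxx.
No string of length < 3 is accepted (BFS exhausts all shorter strings without reaching an accepting state), and xxx is the lexicographically least accepting string of length 3.

xxx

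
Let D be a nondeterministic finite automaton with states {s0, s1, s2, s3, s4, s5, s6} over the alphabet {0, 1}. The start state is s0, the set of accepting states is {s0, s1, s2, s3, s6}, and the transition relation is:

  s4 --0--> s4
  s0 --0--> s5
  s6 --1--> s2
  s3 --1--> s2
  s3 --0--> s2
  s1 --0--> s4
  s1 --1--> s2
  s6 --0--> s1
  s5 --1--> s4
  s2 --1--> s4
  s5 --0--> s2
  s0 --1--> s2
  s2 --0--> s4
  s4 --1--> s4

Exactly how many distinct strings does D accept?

The useful subgraph on states {s0, s2, s5} is acyclic, so L(D) is finite; the longest accepting path visits 3 useful states, giving maximum string length 2.
Counting accepting paths from s0 by length: 1 of length 0, 1 of length 1, 1 of length 2. Total 3.

3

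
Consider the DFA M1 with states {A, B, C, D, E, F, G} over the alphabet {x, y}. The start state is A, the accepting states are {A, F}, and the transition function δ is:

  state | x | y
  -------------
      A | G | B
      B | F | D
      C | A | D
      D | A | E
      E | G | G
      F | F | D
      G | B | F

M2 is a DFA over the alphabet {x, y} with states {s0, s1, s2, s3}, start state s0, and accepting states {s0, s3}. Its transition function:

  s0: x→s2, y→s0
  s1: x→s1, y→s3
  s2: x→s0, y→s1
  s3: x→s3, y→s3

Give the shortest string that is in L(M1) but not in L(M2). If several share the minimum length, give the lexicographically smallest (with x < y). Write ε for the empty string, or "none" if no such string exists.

The string xy is accepted by M1 but not by M2.
No shorter string lies in the difference, and xy is the lexicographically first length-2 string in L(M1) \ L(M2).

xy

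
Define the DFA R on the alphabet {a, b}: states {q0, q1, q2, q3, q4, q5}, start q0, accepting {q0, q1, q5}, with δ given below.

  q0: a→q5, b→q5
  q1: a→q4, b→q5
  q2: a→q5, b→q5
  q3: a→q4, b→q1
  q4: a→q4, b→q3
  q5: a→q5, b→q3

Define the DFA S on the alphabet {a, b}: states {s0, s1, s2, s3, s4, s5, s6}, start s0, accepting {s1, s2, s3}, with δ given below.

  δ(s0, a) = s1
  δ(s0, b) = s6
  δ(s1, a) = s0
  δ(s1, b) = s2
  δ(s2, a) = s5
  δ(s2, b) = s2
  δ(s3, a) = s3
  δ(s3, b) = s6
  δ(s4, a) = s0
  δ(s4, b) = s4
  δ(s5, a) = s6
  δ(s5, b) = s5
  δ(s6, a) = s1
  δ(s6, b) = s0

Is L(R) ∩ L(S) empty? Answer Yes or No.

No

The string a is accepted by both R and S.
Hence L(R) ∩ L(S) ≠ ∅.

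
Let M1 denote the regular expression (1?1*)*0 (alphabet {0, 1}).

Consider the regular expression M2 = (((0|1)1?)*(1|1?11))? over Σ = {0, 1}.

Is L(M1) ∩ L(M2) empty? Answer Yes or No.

Yes

Converting the expression M1 to a DFA (subset construction, then merging equivalent states) gives the minimal DFA with states {r0, r1, r2}, start state r0, accepting states {r1} and transitions r0: 0→r1, 1→r0; r1: 0→r2, 1→r2; r2: 0→r2, 1→r2.
Converting the expression M2 to a DFA (subset construction, then merging equivalent states) gives the minimal DFA with states {t0, t1}, start state t0, accepting states {t0} and transitions t0: 0→t1, 1→t0; t1: 0→t1, 1→t0.
Exploring the product automaton M1 × M2 from the start pair (r0, t0), following both machines on each input symbol, reaches 4 state pairs: (r0, t0), (r1, t1), (r2, t1), (r2, t0).
M1 accepts in {r1} and M2 accepts in {t0}; no reachable pair has both components accepting, so no string drives both machines to acceptance simultaneously and L(M1) ∩ L(M2) = ∅.
So no string is accepted by both, and the intersection is empty.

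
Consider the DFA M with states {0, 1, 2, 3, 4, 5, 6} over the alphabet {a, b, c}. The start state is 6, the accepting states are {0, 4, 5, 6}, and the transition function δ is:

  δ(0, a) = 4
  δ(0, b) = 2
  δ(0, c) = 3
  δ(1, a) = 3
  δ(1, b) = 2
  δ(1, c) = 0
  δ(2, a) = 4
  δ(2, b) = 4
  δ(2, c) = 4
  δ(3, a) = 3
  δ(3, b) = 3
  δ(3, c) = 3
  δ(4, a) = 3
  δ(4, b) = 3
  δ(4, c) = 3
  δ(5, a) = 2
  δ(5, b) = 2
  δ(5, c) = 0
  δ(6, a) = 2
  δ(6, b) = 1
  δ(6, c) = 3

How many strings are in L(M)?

12

The useful subgraph on states {0, 1, 2, 4, 6} is acyclic, so L(M) is finite; the longest accepting path visits 5 useful states, giving maximum string length 4.
Counting accepting paths from 6 by length: 1 of length 0, 4 of length 2, 4 of length 3, 3 of length 4. Total 12.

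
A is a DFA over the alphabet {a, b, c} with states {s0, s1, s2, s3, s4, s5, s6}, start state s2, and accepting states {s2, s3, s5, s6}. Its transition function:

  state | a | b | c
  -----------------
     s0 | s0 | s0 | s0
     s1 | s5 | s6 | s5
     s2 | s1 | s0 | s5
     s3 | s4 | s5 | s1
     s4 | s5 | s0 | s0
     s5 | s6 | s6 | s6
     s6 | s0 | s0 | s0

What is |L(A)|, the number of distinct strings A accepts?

14

The useful subgraph on states {s1, s2, s5, s6} is acyclic, so L(A) is finite; the longest accepting path visits 4 useful states, giving maximum string length 3.
Counting accepting paths from s2 by length: 1 of length 0, 1 of length 1, 6 of length 2, 6 of length 3. Total 14.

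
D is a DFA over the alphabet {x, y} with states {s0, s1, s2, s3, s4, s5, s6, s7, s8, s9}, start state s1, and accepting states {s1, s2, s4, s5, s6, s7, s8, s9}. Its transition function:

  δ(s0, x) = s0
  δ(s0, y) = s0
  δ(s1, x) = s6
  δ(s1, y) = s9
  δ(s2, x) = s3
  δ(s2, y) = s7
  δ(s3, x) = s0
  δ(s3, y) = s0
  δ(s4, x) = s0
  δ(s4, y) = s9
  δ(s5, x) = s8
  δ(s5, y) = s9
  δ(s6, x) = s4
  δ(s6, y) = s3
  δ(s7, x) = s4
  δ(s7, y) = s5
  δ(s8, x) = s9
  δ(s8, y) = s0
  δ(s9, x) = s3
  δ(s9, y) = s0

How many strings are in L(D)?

The useful subgraph on states {s1, s4, s6, s9} is acyclic, so L(D) is finite; the longest accepting path visits 4 useful states, giving maximum string length 3.
Counting accepting paths from s1 by length: 1 of length 0, 2 of length 1, 1 of length 2, 1 of length 3. Total 5.

5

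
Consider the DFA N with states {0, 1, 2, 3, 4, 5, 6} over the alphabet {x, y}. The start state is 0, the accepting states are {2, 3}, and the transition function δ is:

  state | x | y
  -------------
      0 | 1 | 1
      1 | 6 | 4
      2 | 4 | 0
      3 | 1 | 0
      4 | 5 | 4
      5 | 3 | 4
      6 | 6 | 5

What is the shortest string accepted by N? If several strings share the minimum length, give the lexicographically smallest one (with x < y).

xxyx

A breadth-first search from 0 reaches an accepting state first via the path 0 → 1 → 6 → 5 → 3 on input xxyx.
No string of length < 4 is accepted (BFS exhausts all shorter strings without reaching an accepting state), and xxyx is the lexicographically least accepting string of length 4.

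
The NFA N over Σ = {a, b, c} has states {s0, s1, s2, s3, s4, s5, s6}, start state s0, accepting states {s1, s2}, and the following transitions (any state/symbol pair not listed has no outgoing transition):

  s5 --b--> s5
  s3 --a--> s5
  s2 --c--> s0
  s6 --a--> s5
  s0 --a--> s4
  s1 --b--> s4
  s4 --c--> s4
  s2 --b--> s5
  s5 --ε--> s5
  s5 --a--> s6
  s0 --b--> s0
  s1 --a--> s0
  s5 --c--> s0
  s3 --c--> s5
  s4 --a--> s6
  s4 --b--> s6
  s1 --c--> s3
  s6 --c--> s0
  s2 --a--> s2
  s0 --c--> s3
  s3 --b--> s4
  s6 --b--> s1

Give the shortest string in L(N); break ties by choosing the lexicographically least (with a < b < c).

aab

A breadth-first search from s0 reaches an accepting state first via the path s0 → s4 → s6 → s1 on input aab.
No string of length < 3 is accepted (BFS exhausts all shorter strings without reaching an accepting state), and aab is the lexicographically least accepting string of length 3.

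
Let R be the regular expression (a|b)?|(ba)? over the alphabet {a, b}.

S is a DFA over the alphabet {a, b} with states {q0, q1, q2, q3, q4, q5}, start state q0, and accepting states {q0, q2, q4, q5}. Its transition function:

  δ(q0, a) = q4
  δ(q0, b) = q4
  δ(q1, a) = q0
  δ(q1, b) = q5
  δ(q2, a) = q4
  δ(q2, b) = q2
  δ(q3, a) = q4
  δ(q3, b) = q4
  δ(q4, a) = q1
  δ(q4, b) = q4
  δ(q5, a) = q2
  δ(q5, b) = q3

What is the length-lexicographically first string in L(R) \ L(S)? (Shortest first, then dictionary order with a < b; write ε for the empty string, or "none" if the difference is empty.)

The string ba is accepted by R but not by S.
No shorter string lies in the difference, and ba is the lexicographically first length-2 string in L(R) \ L(S).

ba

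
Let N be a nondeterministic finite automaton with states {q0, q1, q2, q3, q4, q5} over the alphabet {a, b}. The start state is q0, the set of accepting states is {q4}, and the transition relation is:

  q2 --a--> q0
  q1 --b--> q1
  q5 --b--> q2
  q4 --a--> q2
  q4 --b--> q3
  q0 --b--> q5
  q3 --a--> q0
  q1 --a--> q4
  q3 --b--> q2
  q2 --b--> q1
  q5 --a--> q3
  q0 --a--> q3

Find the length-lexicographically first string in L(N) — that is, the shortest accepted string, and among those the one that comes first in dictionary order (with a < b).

abba

A breadth-first search from q0 reaches an accepting state first via the path q0 → q3 → q2 → q1 → q4 on input abba.
No string of length < 4 is accepted (BFS exhausts all shorter strings without reaching an accepting state), and abba is the lexicographically least accepting string of length 4.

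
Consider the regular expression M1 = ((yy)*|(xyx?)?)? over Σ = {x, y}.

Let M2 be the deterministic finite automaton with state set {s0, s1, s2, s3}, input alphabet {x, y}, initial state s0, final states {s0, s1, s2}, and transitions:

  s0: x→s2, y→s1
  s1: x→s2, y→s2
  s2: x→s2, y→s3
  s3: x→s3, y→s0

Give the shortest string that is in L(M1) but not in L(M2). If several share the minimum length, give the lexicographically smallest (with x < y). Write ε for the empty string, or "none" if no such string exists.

xy

The string xy is accepted by M1 but not by M2.
No shorter string lies in the difference, and xy is the lexicographically first length-2 string in L(M1) \ L(M2).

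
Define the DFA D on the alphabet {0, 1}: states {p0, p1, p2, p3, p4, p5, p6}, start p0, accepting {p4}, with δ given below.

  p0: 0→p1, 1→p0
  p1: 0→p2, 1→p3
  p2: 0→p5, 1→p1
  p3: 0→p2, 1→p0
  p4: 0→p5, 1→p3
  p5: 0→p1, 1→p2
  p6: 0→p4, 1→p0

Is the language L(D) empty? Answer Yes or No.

The states reachable from the start state are {p0, p1, p2, p3, p5}.
None of the accepting states {p4} is reachable, so no string is accepted and L(D) = ∅.

Yes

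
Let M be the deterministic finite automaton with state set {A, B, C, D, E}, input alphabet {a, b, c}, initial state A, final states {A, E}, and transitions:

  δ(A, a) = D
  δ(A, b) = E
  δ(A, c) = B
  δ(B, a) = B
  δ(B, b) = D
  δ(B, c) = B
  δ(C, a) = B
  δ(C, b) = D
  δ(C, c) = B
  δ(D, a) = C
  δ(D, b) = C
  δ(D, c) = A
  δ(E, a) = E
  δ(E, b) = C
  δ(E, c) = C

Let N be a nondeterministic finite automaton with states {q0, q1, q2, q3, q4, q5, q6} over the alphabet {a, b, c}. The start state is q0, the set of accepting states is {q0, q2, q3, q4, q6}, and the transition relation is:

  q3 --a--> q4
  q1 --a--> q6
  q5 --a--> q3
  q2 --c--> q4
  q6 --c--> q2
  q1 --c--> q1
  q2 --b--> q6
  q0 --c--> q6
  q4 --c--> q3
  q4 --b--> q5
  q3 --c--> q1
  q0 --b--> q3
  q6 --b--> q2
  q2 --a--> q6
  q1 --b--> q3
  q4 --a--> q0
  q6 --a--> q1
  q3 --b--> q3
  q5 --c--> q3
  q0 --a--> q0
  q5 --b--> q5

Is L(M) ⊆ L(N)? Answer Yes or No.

No

The string aabc is in L(M) but not in L(N).
So L(M) ⊄ L(N).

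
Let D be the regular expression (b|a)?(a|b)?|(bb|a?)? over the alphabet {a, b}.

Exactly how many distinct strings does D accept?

The expression has no Kleene star, so L(D) is finite. Expanding the alternatives gives {ε, a, b, aa, ab, ba, bb}.
That is 1 of length 0, 2 of length 1, 4 of length 2: 7 strings in all.

7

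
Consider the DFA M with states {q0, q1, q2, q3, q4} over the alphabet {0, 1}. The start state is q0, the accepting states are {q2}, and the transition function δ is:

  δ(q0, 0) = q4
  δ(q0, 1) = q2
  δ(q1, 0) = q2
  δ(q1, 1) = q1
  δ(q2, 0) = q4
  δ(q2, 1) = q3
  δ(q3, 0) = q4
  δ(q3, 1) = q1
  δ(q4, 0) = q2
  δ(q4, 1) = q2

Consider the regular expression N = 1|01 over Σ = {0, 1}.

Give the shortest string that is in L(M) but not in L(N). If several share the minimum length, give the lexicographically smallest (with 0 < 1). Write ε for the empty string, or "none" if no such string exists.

00

The string 00 is accepted by M but not by N.
No shorter string lies in the difference, and 00 is the lexicographically first length-2 string in L(M) \ L(N).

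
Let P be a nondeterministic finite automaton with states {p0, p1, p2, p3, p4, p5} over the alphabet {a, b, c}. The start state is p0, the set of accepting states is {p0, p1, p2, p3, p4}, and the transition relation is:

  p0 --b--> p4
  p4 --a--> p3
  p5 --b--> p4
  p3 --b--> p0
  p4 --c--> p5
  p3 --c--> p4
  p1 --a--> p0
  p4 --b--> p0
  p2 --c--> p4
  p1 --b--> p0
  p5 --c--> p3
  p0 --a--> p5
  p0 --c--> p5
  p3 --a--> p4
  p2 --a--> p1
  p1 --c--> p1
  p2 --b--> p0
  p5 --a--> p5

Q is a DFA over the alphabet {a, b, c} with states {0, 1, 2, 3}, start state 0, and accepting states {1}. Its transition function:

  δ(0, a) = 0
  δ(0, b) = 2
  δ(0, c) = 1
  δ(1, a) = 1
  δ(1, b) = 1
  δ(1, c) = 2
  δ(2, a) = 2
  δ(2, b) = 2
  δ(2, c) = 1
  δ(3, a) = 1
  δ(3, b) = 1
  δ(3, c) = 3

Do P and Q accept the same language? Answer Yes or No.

No

The empty string ε is accepted by P but rejected by Q.
So L(P) ≠ L(Q).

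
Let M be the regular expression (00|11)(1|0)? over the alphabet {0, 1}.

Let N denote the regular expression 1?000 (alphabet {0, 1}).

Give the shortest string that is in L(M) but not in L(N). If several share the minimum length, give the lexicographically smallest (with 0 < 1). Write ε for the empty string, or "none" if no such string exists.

The string 00 is accepted by M but not by N.
No shorter string lies in the difference, and 00 is the lexicographically first length-2 string in L(M) \ L(N).

00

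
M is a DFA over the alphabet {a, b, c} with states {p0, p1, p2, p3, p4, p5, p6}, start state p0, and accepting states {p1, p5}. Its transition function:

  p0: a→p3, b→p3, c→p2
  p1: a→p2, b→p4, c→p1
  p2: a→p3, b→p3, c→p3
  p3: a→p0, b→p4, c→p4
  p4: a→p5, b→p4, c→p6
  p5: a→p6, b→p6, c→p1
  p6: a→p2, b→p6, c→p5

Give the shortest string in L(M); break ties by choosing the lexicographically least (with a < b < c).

A breadth-first search from p0 reaches an accepting state first via the path p0 → p3 → p4 → p5 on input aba.
No string of length < 3 is accepted (BFS exhausts all shorter strings without reaching an accepting state), and aba is the lexicographically least accepting string of length 3.

aba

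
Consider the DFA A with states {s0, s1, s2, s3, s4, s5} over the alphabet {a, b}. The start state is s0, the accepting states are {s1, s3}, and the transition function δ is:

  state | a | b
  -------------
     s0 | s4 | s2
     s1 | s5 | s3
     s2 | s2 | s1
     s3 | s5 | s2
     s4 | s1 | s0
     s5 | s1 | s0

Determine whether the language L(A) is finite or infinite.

infinite

State s2 is reachable from the start and can reach an accepting state, and it lies on the cycle s2 → s1 → s3 → s2.
Traversing that cycle any number of times yields accepted strings of unbounded length, so the language is infinite.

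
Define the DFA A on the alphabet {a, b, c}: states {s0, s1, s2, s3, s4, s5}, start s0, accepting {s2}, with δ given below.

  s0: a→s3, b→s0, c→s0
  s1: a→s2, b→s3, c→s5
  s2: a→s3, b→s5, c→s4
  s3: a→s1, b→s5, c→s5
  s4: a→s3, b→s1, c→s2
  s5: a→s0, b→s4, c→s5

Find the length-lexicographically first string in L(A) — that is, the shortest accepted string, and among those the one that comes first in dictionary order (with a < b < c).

A breadth-first search from s0 reaches an accepting state first via the path s0 → s3 → s1 → s2 on input aaa.
No string of length < 3 is accepted (BFS exhausts all shorter strings without reaching an accepting state), and aaa is the lexicographically least accepting string of length 3.

aaa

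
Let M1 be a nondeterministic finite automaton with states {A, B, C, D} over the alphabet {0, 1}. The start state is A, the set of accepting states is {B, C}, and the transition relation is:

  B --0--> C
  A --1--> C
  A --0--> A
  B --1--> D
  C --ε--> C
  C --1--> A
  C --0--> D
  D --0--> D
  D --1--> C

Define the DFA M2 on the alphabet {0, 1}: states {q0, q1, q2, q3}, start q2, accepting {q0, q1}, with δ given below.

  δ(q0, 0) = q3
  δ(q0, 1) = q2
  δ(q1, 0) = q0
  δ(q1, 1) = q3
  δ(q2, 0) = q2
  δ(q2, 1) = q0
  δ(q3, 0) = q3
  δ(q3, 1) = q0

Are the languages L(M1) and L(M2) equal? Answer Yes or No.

Yes

Exploring the product automaton M1 × M2 from the start pair (A, q2), following both machines on each input symbol, reaches 3 state pairs: (A, q2), (C, q0), (D, q3).
M1 accepts in {B, C} and M2 accepts in {q0, q1}. In every reachable pair the two components are either both accepting — (C, q0) — or both non-accepting, so no string is accepted by exactly one of the machines: L(M1) \ L(M2) and L(M2) \ L(M1) are both empty.
Hence every string is accepted by M1 iff it is accepted by M2, and the two languages coincide.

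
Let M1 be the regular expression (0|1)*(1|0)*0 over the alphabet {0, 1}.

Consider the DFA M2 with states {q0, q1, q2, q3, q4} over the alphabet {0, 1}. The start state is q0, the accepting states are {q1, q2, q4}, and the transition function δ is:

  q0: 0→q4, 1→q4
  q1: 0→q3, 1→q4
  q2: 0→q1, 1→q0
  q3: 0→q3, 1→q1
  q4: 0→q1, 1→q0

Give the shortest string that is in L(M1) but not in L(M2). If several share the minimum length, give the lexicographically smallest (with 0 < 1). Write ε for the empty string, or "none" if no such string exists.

The string 000 is accepted by M1 but not by M2.
No shorter string lies in the difference, and 000 is the lexicographically first length-3 string in L(M1) \ L(M2).

000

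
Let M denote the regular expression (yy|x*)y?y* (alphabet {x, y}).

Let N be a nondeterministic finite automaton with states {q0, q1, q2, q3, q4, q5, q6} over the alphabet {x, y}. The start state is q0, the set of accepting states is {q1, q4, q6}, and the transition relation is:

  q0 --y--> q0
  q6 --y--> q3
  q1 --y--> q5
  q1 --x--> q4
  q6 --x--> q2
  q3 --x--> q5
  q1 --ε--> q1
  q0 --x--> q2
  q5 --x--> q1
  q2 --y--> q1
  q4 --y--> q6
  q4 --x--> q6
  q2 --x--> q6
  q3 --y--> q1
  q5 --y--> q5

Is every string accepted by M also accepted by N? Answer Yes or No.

The empty string ε is in L(M) but not in L(N).
So L(M) ⊄ L(N).

No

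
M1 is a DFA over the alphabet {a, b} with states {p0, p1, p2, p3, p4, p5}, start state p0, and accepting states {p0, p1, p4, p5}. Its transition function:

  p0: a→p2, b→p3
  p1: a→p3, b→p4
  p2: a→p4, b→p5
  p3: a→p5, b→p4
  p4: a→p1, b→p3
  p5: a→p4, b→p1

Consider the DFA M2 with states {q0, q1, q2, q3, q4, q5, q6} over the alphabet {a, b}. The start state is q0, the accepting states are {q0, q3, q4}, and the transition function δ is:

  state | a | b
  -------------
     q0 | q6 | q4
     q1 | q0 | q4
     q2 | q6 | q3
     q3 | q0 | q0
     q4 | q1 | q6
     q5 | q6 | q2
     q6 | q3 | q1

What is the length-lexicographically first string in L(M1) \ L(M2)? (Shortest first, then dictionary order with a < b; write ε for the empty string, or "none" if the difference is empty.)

The string ab is accepted by M1 but not by M2.
No shorter string lies in the difference, and ab is the lexicographically first length-2 string in L(M1) \ L(M2).

ab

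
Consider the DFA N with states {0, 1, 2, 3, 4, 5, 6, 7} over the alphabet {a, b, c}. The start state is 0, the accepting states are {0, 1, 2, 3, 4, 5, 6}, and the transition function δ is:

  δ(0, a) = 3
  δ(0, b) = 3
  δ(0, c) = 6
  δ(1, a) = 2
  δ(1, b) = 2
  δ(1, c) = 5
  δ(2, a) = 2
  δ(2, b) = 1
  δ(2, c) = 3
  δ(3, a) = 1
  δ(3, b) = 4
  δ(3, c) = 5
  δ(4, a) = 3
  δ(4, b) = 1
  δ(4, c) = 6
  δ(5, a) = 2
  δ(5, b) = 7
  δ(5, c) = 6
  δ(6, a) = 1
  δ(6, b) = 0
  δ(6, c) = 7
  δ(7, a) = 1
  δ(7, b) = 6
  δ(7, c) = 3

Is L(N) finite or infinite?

infinite

State 1 is reachable from the start and can reach an accepting state, and it lies on the cycle 1 → 2 → 1.
Traversing that cycle any number of times yields accepted strings of unbounded length, so the language is infinite.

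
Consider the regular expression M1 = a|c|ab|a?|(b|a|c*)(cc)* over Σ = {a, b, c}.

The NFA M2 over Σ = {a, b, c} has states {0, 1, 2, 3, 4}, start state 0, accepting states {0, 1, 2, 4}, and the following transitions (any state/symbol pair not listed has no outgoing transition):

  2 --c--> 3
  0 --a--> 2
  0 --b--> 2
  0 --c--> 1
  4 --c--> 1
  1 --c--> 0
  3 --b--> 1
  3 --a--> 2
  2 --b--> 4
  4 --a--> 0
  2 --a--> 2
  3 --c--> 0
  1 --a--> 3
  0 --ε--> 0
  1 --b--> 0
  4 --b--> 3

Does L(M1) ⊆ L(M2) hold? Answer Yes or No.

Yes

Converting the expression M1 to a DFA (subset construction, then merging equivalent states) gives the minimal DFA with states {r0, r1, r2, r3, r4, r5, r6}, start state r0, accepting states {r0, r1, r2, r3, r5} and transitions r0: a→r1, b→r2, c→r3; r1: a→r4, b→r5, c→r6; r2: a→r4, b→r4, c→r6; r3: a→r4, b→r4, c→r3; r4: a→r4, b→r4, c→r4; r5: a→r4, b→r4, c→r4; r6: a→r4, b→r4, c→r2.
Exploring the product automaton M1 × M2 from the start pair (r0, 0), following both machines on each input symbol, reaches 14 state pairs: (r0, 0), (r1, 2), (r2, 2), (r3, 1), (r4, 2), (r5, 4), (r6, 3), (r4, 4), (r4, 3), (r4, 0), (r3, 0), (r4, 1), (r2, 0), (r6, 1).
M1 accepts in {r0, r1, r2, r3, r5} and M2 accepts in {0, 1, 2, 4}. The reachable pairs whose M1-component is accepting are (r0, 0), (r1, 2), (r2, 2), (r3, 1), (r5, 4), (r3, 0), (r2, 0); in each of them the M2-component is accepting too, so the product for L(M1) \ L(M2) (M1-component accepting, M2-component rejecting) has no reachable accepting pair and the difference is empty.
Hence every string in L(M1) is also in L(M2).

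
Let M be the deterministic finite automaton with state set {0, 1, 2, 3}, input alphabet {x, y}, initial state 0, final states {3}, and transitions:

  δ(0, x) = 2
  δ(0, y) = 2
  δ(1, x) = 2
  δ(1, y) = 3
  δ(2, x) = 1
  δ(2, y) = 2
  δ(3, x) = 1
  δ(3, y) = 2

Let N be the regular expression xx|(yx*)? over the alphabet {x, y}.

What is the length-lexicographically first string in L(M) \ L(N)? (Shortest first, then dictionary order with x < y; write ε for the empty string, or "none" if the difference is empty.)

xxy

The string xxy is accepted by M but not by N.
No shorter string lies in the difference, and xxy is the lexicographically first length-3 string in L(M) \ L(N).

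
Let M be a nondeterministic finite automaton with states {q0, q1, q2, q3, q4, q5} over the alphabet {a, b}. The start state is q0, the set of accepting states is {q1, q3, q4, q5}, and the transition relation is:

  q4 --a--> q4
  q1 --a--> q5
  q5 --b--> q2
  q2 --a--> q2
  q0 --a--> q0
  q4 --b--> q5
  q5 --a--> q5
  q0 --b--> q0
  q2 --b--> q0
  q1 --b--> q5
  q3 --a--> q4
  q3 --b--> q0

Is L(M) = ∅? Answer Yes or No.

The states reachable from the start state are {q0}.
None of the accepting states {q1, q3, q4, q5} is reachable, so no string is accepted and L(M) = ∅.

Yes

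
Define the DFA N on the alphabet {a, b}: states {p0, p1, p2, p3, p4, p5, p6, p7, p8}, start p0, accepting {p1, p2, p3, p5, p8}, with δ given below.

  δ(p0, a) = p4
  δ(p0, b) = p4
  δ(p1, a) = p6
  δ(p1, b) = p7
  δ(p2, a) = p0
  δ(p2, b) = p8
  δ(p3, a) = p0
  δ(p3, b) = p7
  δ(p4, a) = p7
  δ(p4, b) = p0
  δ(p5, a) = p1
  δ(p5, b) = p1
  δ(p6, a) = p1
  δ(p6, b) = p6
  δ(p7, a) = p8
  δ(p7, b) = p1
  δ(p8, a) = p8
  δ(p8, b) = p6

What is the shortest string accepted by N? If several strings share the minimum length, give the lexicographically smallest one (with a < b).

A breadth-first search from p0 reaches an accepting state first via the path p0 → p4 → p7 → p8 on input aaa.
No string of length < 3 is accepted (BFS exhausts all shorter strings without reaching an accepting state), and aaa is the lexicographically least accepting string of length 3.

aaa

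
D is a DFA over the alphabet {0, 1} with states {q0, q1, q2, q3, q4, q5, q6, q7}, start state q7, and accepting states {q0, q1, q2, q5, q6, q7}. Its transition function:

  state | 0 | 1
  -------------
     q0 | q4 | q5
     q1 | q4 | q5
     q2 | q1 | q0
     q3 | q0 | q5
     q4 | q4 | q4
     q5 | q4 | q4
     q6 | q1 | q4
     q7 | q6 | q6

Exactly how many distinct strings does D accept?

7

The useful subgraph on states {q1, q5, q6, q7} is acyclic, so L(D) is finite; the longest accepting path visits 4 useful states, giving maximum string length 3.
Counting accepting paths from q7 by length: 1 of length 0, 2 of length 1, 2 of length 2, 2 of length 3. Total 7.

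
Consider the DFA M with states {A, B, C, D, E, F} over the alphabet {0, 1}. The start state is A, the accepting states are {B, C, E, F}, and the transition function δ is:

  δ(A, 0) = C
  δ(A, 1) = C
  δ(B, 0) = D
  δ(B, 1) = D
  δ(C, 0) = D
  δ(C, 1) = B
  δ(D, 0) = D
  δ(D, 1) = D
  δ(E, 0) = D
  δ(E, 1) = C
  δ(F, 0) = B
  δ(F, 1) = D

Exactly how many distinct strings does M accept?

4

The useful subgraph on states {A, B, C} is acyclic, so L(M) is finite; the longest accepting path visits 3 useful states, giving maximum string length 2.
Counting accepting paths from A by length: 2 of length 1, 2 of length 2. Total 4.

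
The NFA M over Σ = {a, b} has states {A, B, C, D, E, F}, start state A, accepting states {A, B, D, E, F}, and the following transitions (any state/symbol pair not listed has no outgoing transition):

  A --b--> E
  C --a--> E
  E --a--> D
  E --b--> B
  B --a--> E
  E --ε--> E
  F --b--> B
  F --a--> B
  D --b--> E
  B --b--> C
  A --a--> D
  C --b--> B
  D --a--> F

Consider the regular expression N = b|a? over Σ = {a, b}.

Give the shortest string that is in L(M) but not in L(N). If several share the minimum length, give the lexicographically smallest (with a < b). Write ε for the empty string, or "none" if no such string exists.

The string aa is accepted by M but not by N.
No shorter string lies in the difference, and aa is the lexicographically first length-2 string in L(M) \ L(N).

aa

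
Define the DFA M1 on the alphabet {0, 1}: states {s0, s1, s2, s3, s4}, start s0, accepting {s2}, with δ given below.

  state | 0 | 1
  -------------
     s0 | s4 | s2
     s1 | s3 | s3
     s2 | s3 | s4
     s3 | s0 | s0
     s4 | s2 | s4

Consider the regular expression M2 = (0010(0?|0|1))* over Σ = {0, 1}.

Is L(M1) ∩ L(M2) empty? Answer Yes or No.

The string 0010 is accepted by both M1 and M2.
Hence L(M1) ∩ L(M2) ≠ ∅.

No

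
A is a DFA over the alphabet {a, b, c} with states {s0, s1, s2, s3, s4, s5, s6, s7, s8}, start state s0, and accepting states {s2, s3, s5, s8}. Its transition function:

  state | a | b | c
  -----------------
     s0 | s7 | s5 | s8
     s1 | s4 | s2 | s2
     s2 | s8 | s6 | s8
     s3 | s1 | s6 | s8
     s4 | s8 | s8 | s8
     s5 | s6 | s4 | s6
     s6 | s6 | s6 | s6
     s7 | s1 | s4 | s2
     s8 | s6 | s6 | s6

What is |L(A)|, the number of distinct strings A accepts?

20

The useful subgraph on states {s0, s1, s2, s4, s5, s7, s8} is acyclic, so L(A) is finite; the longest accepting path visits 5 useful states, giving maximum string length 4.
Counting accepting paths from s0 by length: 2 of length 1, 1 of length 2, 10 of length 3, 7 of length 4. Total 20.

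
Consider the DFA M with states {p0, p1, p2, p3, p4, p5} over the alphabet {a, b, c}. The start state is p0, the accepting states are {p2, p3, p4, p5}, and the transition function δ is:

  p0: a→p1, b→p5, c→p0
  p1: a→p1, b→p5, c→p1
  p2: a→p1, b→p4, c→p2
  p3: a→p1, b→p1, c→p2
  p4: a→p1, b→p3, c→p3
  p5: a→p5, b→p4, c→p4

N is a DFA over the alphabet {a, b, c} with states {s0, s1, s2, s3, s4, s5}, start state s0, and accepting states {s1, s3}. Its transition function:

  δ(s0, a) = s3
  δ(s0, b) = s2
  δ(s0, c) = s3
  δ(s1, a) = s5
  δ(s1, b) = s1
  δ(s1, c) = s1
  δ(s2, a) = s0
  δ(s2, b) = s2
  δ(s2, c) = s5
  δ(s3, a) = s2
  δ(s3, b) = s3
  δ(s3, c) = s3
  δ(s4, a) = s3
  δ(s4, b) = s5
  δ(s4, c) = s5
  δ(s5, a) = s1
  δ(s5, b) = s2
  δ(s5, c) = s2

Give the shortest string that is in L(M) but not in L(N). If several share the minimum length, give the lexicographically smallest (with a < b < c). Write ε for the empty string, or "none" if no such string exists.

The string b is accepted by M but not by N.
No shorter string lies in the difference, and b is the lexicographically first length-1 string in L(M) \ L(N).

b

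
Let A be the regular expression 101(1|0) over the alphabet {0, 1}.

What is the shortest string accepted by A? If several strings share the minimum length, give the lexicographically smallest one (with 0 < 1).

1010

By inspection of the expression, no string of length less than 4 matches, and 1010 is the lexicographically first match of length 4.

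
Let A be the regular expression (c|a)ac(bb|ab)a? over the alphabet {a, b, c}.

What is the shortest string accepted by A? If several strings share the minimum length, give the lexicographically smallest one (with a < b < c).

By inspection of the expression, no string of length less than 5 matches, and aacab is the lexicographically first match of length 5.

aacab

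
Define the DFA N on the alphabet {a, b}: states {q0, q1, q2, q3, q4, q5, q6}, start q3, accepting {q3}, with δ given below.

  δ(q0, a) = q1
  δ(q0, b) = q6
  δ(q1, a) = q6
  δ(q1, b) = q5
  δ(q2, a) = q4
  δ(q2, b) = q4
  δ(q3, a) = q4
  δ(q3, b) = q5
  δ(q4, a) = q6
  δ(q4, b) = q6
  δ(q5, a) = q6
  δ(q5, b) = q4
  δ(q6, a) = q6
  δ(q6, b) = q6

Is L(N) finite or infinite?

The useful states (reachable from q3 and able to reach an accepting state) are {q3}.
Restricted to these states the transition graph has no cycle, so every accepting path has bounded length and L is finite.

finite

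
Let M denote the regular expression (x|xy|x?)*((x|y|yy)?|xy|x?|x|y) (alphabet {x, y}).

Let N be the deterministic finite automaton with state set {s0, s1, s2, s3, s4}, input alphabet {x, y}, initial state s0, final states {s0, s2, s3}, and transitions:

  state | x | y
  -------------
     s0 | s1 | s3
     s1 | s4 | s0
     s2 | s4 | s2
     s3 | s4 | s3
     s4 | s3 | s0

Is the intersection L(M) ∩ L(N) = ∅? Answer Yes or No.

No

The empty string ε is accepted by both M and N.
Hence L(M) ∩ L(N) ≠ ∅.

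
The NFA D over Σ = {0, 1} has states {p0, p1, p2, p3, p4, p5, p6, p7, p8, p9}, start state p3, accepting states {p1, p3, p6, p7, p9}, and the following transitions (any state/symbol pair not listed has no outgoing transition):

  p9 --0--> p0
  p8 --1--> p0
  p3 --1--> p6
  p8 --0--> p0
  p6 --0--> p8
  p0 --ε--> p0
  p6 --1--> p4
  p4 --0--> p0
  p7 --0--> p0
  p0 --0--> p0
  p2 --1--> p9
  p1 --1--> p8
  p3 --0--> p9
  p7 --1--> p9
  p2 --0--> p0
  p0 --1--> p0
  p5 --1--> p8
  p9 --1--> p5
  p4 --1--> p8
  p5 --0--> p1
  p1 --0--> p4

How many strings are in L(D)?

The useful subgraph on states {p1, p3, p5, p6, p9} is acyclic, so L(D) is finite; the longest accepting path visits 4 useful states, giving maximum string length 3.
Counting accepting paths from p3 by length: 1 of length 0, 2 of length 1, 1 of length 3. Total 4.

4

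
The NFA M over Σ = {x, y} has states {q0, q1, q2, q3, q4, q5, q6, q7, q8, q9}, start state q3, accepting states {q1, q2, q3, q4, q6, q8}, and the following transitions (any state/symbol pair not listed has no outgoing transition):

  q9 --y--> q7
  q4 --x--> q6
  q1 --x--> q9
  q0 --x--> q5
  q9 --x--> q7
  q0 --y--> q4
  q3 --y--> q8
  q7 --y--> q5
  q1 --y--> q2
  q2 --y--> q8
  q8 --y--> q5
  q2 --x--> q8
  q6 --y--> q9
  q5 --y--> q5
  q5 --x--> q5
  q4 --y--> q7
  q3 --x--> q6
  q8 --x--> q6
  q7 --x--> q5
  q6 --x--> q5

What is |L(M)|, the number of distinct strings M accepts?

The useful subgraph on states {q3, q6, q8} is acyclic, so L(M) is finite; the longest accepting path visits 3 useful states, giving maximum string length 2.
Counting accepting paths from q3 by length: 1 of length 0, 2 of length 1, 1 of length 2. Total 4.

4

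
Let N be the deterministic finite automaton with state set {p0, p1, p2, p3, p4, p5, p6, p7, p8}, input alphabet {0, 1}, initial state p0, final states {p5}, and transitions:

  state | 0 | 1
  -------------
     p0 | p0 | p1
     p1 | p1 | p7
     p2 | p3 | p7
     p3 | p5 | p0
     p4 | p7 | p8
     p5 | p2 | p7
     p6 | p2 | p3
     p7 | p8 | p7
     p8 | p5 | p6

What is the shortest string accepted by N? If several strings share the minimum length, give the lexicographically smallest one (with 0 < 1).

1100

A breadth-first search from p0 reaches an accepting state first via the path p0 → p1 → p7 → p8 → p5 on input 1100.
No string of length < 4 is accepted (BFS exhausts all shorter strings without reaching an accepting state), and 1100 is the lexicographically least accepting string of length 4.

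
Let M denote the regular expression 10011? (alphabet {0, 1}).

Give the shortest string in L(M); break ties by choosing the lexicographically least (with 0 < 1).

1001

By inspection of the expression, no string of length less than 4 matches, and 1001 is the lexicographically first match of length 4.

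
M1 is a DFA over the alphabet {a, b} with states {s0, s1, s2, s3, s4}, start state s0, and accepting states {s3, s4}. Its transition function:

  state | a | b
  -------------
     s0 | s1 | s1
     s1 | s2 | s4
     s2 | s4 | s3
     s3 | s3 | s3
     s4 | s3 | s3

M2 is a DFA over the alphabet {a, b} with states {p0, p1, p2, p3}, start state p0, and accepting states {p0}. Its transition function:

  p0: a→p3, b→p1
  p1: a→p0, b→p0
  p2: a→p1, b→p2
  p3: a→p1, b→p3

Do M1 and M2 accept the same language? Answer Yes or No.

The string ab is accepted by M1 but rejected by M2.
So L(M1) ≠ L(M2).

No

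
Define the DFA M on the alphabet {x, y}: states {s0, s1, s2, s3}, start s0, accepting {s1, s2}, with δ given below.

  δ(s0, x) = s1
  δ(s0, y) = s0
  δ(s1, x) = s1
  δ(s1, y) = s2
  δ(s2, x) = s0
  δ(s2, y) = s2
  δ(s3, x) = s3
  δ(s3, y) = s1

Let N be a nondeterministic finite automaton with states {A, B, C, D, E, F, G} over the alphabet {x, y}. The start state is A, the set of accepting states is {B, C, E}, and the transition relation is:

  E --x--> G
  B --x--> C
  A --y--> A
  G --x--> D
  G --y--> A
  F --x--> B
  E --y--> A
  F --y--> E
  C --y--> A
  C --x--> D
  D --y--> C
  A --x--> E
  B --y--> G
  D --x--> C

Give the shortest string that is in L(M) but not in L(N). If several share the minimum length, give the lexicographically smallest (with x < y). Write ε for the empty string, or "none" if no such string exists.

The string xx is accepted by M but not by N.
No shorter string lies in the difference, and xx is the lexicographically first length-2 string in L(M) \ L(N).

xx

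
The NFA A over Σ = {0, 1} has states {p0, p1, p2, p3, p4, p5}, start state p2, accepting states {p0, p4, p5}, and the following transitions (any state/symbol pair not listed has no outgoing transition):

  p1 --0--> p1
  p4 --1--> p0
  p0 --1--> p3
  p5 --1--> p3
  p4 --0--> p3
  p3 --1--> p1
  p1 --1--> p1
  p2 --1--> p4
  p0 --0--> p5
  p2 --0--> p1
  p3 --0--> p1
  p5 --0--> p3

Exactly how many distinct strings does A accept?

The useful subgraph on states {p0, p2, p4, p5} is acyclic, so L(A) is finite; the longest accepting path visits 4 useful states, giving maximum string length 3.
Counting accepting paths from p2 by length: 1 of length 1, 1 of length 2, 1 of length 3. Total 3.

3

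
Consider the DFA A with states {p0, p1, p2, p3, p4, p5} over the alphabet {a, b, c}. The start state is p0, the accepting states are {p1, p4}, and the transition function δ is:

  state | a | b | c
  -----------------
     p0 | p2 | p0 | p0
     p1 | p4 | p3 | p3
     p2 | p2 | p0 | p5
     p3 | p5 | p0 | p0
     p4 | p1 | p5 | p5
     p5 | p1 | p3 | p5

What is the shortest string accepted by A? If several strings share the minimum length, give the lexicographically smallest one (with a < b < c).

A breadth-first search from p0 reaches an accepting state first via the path p0 → p2 → p5 → p1 on input aca.
No string of length < 3 is accepted (BFS exhausts all shorter strings without reaching an accepting state), and aca is the lexicographically least accepting string of length 3.

aca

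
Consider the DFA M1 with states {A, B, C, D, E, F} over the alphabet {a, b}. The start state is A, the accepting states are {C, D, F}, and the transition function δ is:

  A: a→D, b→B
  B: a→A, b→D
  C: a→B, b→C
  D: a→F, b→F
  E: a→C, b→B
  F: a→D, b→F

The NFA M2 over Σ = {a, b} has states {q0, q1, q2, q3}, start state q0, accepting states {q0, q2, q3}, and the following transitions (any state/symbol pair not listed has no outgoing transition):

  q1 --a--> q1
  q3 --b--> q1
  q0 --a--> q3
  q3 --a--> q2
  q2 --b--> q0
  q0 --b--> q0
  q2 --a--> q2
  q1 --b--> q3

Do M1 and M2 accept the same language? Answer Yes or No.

No

The string ab is accepted by M1 but rejected by M2.
So L(M1) ≠ L(M2).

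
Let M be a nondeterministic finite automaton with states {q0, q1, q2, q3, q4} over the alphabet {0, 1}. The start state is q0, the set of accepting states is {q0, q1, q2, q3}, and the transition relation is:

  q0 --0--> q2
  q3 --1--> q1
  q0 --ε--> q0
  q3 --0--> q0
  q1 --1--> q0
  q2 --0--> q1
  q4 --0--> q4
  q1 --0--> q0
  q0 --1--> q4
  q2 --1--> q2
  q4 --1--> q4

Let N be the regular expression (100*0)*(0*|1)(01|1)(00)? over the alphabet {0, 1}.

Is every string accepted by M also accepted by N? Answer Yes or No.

The empty string ε is in L(M) but not in L(N).
So L(M) ⊄ L(N).

No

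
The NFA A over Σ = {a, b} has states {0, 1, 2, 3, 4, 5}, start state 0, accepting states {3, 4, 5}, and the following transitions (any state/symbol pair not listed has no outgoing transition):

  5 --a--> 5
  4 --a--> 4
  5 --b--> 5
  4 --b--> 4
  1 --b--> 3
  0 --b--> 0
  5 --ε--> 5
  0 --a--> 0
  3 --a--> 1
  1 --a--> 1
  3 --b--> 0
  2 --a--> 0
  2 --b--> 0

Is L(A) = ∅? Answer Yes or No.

Yes

The states reachable from the start state are {0}.
None of the accepting states {3, 4, 5} is reachable, so no string is accepted and L(A) = ∅.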